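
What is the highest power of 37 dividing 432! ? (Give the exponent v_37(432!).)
v_37(432!) = 11

Legendre's formula: v_p(n!) = Σ_{k ≥ 1} ⌊n / p^k⌋. For p = 37, n = 432, the terms are:
  ⌊432/37^1⌋ = ⌊432/37⌋ = 11
(the next term ⌊432/37^2⌋ = 0, terminating the sum). Summing: v_37(432!) = 11 = 11.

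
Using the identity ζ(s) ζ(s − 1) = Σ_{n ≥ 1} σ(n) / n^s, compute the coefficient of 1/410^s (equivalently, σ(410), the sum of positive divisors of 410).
σ(410) = 756

In the product (Σ m^0/m^s)(Σ k / k^s) = Σ (Σ_{d | n} d) / n^s, the coefficient of 1/n^s is σ(n) = Σ_{d | n} d. For n = 410, divisors are [1, 2, 5, 10, 41, 82, 205, 410]; summing: σ(410) = 756.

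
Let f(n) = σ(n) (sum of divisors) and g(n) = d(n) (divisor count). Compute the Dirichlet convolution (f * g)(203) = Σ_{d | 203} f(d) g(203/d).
(σ * d)(203) = 320

Divisors of 203: [1, 7, 29, 203]. For each d | 203:
  d = 1: σ(1) · d(203/1) = 1 · 4 = 4
  d = 7: σ(7) · d(203/7) = 8 · 2 = 16
  d = 29: σ(29) · d(203/29) = 30 · 2 = 60
  d = 203: σ(203) · d(203/203) = 240 · 1 = 240
Summing: (σ * d)(203) = 4 + 16 + 60 + 240 = 320.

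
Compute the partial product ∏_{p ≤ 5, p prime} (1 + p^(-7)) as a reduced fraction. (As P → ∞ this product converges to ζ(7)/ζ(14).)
∏ = 306266941/303750000

The primes p ≤ 5 are [2, 3, 5]. For each, (1 + 1/p^7) = (p^7 + 1)/p^7. Multiplying these fractions over p ∈ [2, 3, 5] gives 306266941/303750000. (In the limit P → ∞ this tends to ζ(7)/ζ(14).)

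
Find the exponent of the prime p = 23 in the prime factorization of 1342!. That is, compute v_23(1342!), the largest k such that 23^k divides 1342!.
v_23(1342!) = 60

Legendre's formula: v_p(n!) = Σ_{k ≥ 1} ⌊n / p^k⌋. For p = 23, n = 1342, the terms are:
  ⌊1342/23^1⌋ = ⌊1342/23⌋ = 58
  ⌊1342/23^2⌋ = ⌊1342/529⌋ = 2
(the next term ⌊1342/23^3⌋ = 0, terminating the sum). Summing: v_23(1342!) = 58 + 2 = 60.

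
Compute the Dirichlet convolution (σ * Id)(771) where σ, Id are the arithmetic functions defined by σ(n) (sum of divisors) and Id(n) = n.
(σ * Id)(771) = 3605

Divisors of 771: [1, 3, 257, 771]. For each d | 771:
  d = 1: σ(1) · Id(771/1) = 1 · 771 = 771
  d = 3: σ(3) · Id(771/3) = 4 · 257 = 1028
  d = 257: σ(257) · Id(771/257) = 258 · 3 = 774
  d = 771: σ(771) · Id(771/771) = 1032 · 1 = 1032
Summing: (σ * Id)(771) = 771 + 1028 + 774 + 1032 = 3605.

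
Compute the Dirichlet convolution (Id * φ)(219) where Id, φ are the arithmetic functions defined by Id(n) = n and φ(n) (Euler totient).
(Id * φ)(219) = 725

Divisors of 219: [1, 3, 73, 219]. For each d | 219:
  d = 1: Id(1) · φ(219/1) = 1 · 144 = 144
  d = 3: Id(3) · φ(219/3) = 3 · 72 = 216
  d = 73: Id(73) · φ(219/73) = 73 · 2 = 146
  d = 219: Id(219) · φ(219/219) = 219 · 1 = 219
Summing: (Id * φ)(219) = 144 + 216 + 146 + 219 = 725.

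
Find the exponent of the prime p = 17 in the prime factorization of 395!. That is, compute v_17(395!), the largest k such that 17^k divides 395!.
v_17(395!) = 24

Legendre's formula: v_p(n!) = Σ_{k ≥ 1} ⌊n / p^k⌋. For p = 17, n = 395, the terms are:
  ⌊395/17^1⌋ = ⌊395/17⌋ = 23
  ⌊395/17^2⌋ = ⌊395/289⌋ = 1
(the next term ⌊395/17^3⌋ = 0, terminating the sum). Summing: v_17(395!) = 23 + 1 = 24.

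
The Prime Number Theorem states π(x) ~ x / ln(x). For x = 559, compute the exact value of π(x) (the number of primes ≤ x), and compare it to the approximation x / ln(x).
π(559) = 102;  x/ln(x) ≈ 88.36;  relative error ≈ 13.37%.

Directly count primes up to 559: π(559) = 102. The PNT approximation gives 559/ln(559) ≈ 559/6.32615 ≈ 88.36. Relative error (π(x) − x/ln(x)) / π(x) ≈ 13.37%; the approximation is known to undercount slightly (Li(x) is a better estimate).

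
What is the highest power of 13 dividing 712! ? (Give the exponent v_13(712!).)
v_13(712!) = 58

Legendre's formula: v_p(n!) = Σ_{k ≥ 1} ⌊n / p^k⌋. For p = 13, n = 712, the terms are:
  ⌊712/13^1⌋ = ⌊712/13⌋ = 54
  ⌊712/13^2⌋ = ⌊712/169⌋ = 4
(the next term ⌊712/13^3⌋ = 0, terminating the sum). Summing: v_13(712!) = 54 + 4 = 58.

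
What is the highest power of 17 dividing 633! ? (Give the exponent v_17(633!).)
v_17(633!) = 39

Legendre's formula: v_p(n!) = Σ_{k ≥ 1} ⌊n / p^k⌋. For p = 17, n = 633, the terms are:
  ⌊633/17^1⌋ = ⌊633/17⌋ = 37
  ⌊633/17^2⌋ = ⌊633/289⌋ = 2
(the next term ⌊633/17^3⌋ = 0, terminating the sum). Summing: v_17(633!) = 37 + 2 = 39.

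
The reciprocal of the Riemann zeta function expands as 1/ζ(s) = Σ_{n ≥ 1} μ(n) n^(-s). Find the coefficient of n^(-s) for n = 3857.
μ(3857) = -1

Factor n = 3857 = 7 · 19 · 29. μ(n) = 0 if any exponent ≥ 2 (not squarefree); otherwise μ(n) = (−1)^{ω(n)} where ω(n) is the number of distinct prime factors. Applying: μ(3857) = -1.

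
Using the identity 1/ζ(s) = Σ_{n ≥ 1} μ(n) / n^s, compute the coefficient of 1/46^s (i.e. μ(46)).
μ(46) = 1

Factor n = 46 = 2 · 23. μ(n) = 0 if any exponent ≥ 2 (not squarefree); otherwise μ(n) = (−1)^{ω(n)} where ω(n) is the number of distinct prime factors. Applying: μ(46) = 1.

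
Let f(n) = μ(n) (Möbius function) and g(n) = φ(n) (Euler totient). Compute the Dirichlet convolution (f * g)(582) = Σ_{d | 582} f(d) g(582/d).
(μ * φ)(582) = 0

Divisors of 582: [1, 2, 3, 6, 97, 194, 291, 582]. For each d | 582:
  d = 1: μ(1) · φ(582/1) = 1 · 192 = 192
  d = 2: μ(2) · φ(582/2) = -1 · 192 = -192
  d = 3: μ(3) · φ(582/3) = -1 · 96 = -96
  d = 6: μ(6) · φ(582/6) = 1 · 96 = 96
  d = 97: μ(97) · φ(582/97) = -1 · 2 = -2
  d = 194: μ(194) · φ(582/194) = 1 · 2 = 2
  d = 291: μ(291) · φ(582/291) = 1 · 1 = 1
  d = 582: μ(582) · φ(582/582) = -1 · 1 = -1
Summing: (μ * φ)(582) = 192 + -192 + -96 + 96 + -2 + 2 + 1 + -1 = 0.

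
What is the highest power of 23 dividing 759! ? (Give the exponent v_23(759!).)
v_23(759!) = 34

Legendre's formula: v_p(n!) = Σ_{k ≥ 1} ⌊n / p^k⌋. For p = 23, n = 759, the terms are:
  ⌊759/23^1⌋ = ⌊759/23⌋ = 33
  ⌊759/23^2⌋ = ⌊759/529⌋ = 1
(the next term ⌊759/23^3⌋ = 0, terminating the sum). Summing: v_23(759!) = 33 + 1 = 34.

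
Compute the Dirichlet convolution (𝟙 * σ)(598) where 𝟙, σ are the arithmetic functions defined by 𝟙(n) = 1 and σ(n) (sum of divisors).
(𝟙 * σ)(598) = 1500

Divisors of 598: [1, 2, 13, 23, 26, 46, 299, 598]. For each d | 598:
  d = 1: 𝟙(1) · σ(598/1) = 1 · 1008 = 1008
  d = 2: 𝟙(2) · σ(598/2) = 1 · 336 = 336
  d = 13: 𝟙(13) · σ(598/13) = 1 · 72 = 72
  d = 23: 𝟙(23) · σ(598/23) = 1 · 42 = 42
  d = 26: 𝟙(26) · σ(598/26) = 1 · 24 = 24
  d = 46: 𝟙(46) · σ(598/46) = 1 · 14 = 14
  d = 299: 𝟙(299) · σ(598/299) = 1 · 3 = 3
  d = 598: 𝟙(598) · σ(598/598) = 1 · 1 = 1
Summing: (𝟙 * σ)(598) = 1008 + 336 + 72 + 42 + 24 + 14 + 3 + 1 = 1500.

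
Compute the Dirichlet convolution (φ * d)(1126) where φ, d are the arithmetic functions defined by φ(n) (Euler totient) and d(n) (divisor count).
(φ * d)(1126) = 1692

Divisors of 1126: [1, 2, 563, 1126]. For each d | 1126:
  d = 1: φ(1) · d(1126/1) = 1 · 4 = 4
  d = 2: φ(2) · d(1126/2) = 1 · 2 = 2
  d = 563: φ(563) · d(1126/563) = 562 · 2 = 1124
  d = 1126: φ(1126) · d(1126/1126) = 562 · 1 = 562
Summing: (φ * d)(1126) = 4 + 2 + 1124 + 562 = 1692.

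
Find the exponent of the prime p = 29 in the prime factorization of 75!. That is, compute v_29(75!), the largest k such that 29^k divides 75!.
v_29(75!) = 2

Legendre's formula: v_p(n!) = Σ_{k ≥ 1} ⌊n / p^k⌋. For p = 29, n = 75, the terms are:
  ⌊75/29^1⌋ = ⌊75/29⌋ = 2
(the next term ⌊75/29^2⌋ = 0, terminating the sum). Summing: v_29(75!) = 2 = 2.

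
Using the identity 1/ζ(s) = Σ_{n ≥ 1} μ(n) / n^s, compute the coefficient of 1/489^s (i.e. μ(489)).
μ(489) = 1

Factor n = 489 = 3 · 163. μ(n) = 0 if any exponent ≥ 2 (not squarefree); otherwise μ(n) = (−1)^{ω(n)} where ω(n) is the number of distinct prime factors. Applying: μ(489) = 1.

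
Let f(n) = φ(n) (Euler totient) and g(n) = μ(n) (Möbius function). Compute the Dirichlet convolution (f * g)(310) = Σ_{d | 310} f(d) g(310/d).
(φ * μ)(310) = 0

Divisors of 310: [1, 2, 5, 10, 31, 62, 155, 310]. For each d | 310:
  d = 1: φ(1) · μ(310/1) = 1 · -1 = -1
  d = 2: φ(2) · μ(310/2) = 1 · 1 = 1
  d = 5: φ(5) · μ(310/5) = 4 · 1 = 4
  d = 10: φ(10) · μ(310/10) = 4 · -1 = -4
  d = 31: φ(31) · μ(310/31) = 30 · 1 = 30
  d = 62: φ(62) · μ(310/62) = 30 · -1 = -30
  d = 155: φ(155) · μ(310/155) = 120 · -1 = -120
  d = 310: φ(310) · μ(310/310) = 120 · 1 = 120
Summing: (φ * μ)(310) = -1 + 1 + 4 + -4 + 30 + -30 + -120 + 120 = 0.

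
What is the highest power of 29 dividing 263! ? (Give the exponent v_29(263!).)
v_29(263!) = 9

Legendre's formula: v_p(n!) = Σ_{k ≥ 1} ⌊n / p^k⌋. For p = 29, n = 263, the terms are:
  ⌊263/29^1⌋ = ⌊263/29⌋ = 9
(the next term ⌊263/29^2⌋ = 0, terminating the sum). Summing: v_29(263!) = 9 = 9.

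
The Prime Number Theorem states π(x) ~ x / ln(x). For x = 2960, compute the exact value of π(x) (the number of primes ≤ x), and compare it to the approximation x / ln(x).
π(2960) = 426;  x/ln(x) ≈ 370.33;  relative error ≈ 13.07%.

Directly count primes up to 2960: π(2960) = 426. The PNT approximation gives 2960/ln(2960) ≈ 2960/7.99294 ≈ 370.33. Relative error (π(x) − x/ln(x)) / π(x) ≈ 13.07%; the approximation is known to undercount slightly (Li(x) is a better estimate).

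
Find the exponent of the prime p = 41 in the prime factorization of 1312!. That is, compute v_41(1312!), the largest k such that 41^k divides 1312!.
v_41(1312!) = 32

Legendre's formula: v_p(n!) = Σ_{k ≥ 1} ⌊n / p^k⌋. For p = 41, n = 1312, the terms are:
  ⌊1312/41^1⌋ = ⌊1312/41⌋ = 32
(the next term ⌊1312/41^2⌋ = 0, terminating the sum). Summing: v_41(1312!) = 32 = 32.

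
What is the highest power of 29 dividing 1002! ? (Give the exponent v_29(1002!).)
v_29(1002!) = 35

Legendre's formula: v_p(n!) = Σ_{k ≥ 1} ⌊n / p^k⌋. For p = 29, n = 1002, the terms are:
  ⌊1002/29^1⌋ = ⌊1002/29⌋ = 34
  ⌊1002/29^2⌋ = ⌊1002/841⌋ = 1
(the next term ⌊1002/29^3⌋ = 0, terminating the sum). Summing: v_29(1002!) = 34 + 1 = 35.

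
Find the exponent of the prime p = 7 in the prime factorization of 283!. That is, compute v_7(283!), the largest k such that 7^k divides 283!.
v_7(283!) = 45

Legendre's formula: v_p(n!) = Σ_{k ≥ 1} ⌊n / p^k⌋. For p = 7, n = 283, the terms are:
  ⌊283/7^1⌋ = ⌊283/7⌋ = 40
  ⌊283/7^2⌋ = ⌊283/49⌋ = 5
(the next term ⌊283/7^3⌋ = 0, terminating the sum). Summing: v_7(283!) = 40 + 5 = 45.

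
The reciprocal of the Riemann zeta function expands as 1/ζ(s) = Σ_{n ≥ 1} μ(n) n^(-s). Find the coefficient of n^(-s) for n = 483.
μ(483) = -1

Factor n = 483 = 3 · 7 · 23. μ(n) = 0 if any exponent ≥ 2 (not squarefree); otherwise μ(n) = (−1)^{ω(n)} where ω(n) is the number of distinct prime factors. Applying: μ(483) = -1.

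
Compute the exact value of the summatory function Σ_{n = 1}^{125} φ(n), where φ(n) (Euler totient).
Σ_{n ≤ 125} φ(n) = 4796

Compute φ(n) for each 1 ≤ n ≤ 125: φ(1) = 1, φ(2) = 1, φ(3) = 2, φ(4) = 2, φ(5) = 4, φ(6) = 2, φ(7) = 6, φ(8) = 4, φ(9) = 6, φ(10) = 4, φ(11) = 10, φ(12) = 4, φ(13) = 12, φ(14) = 6, φ(15) = 8, φ(16) = 8, φ(17) = 16, φ(18) = 6, φ(19) = 18, φ(20) = 8, φ(21) = 12, φ(22) = 10, φ(23) = 22, φ(24) = 8, φ(25) = 20, φ(26) = 12, φ(27) = 18, φ(28) = 12, φ(29) = 28, φ(30) = 8, φ(31) = 30, φ(32) = 16, φ(33) = 20, φ(34) = 16, φ(35) = 24, φ(36) = 12, φ(37) = 36, φ(38) = 18, φ(39) = 24, φ(40) = 16, φ(41) = 40, φ(42) = 12, φ(43) = 42, φ(44) = 20, φ(45) = 24, φ(46) = 22, φ(47) = 46, φ(48) = 16, φ(49) = 42, φ(50) = 20, φ(51) = 32, φ(52) = 24, φ(53) = 52, φ(54) = 18, φ(55) = 40, φ(56) = 24, φ(57) = 36, φ(58) = 28, φ(59) = 58, φ(60) = 16, φ(61) = 60, φ(62) = 30, φ(63) = 36, φ(64) = 32, φ(65) = 48, φ(66) = 20, φ(67) = 66, φ(68) = 32, φ(69) = 44, φ(70) = 24, φ(71) = 70, φ(72) = 24, φ(73) = 72, φ(74) = 36, φ(75) = 40, φ(76) = 36, φ(77) = 60, φ(78) = 24, φ(79) = 78, φ(80) = 32, φ(81) = 54, φ(82) = 40, φ(83) = 82, φ(84) = 24, φ(85) = 64, φ(86) = 42, φ(87) = 56, φ(88) = 40, φ(89) = 88, φ(90) = 24, φ(91) = 72, φ(92) = 44, φ(93) = 60, φ(94) = 46, φ(95) = 72, φ(96) = 32, φ(97) = 96, φ(98) = 42, φ(99) = 60, φ(100) = 40, φ(101) = 100, φ(102) = 32, φ(103) = 102, φ(104) = 48, φ(105) = 48, φ(106) = 52, φ(107) = 106, φ(108) = 36, φ(109) = 108, φ(110) = 40, φ(111) = 72, φ(112) = 48, φ(113) = 112, φ(114) = 36, φ(115) = 88, φ(116) = 56, φ(117) = 72, φ(118) = 58, φ(119) = 96, φ(120) = 32, φ(121) = 110, φ(122) = 60, φ(123) = 80, φ(124) = 60, φ(125) = 100. Summing all 125 values: 4796. (Average order: Σ_{n ≤ x} φ(n) ~ (3/π²) x². For x = 125, (3/π²)·125² ≈ 4749.43.)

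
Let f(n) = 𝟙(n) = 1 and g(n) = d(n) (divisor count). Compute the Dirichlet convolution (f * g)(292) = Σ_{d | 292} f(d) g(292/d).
(𝟙 * d)(292) = 18

Divisors of 292: [1, 2, 4, 73, 146, 292]. For each d | 292:
  d = 1: 𝟙(1) · d(292/1) = 1 · 6 = 6
  d = 2: 𝟙(2) · d(292/2) = 1 · 4 = 4
  d = 4: 𝟙(4) · d(292/4) = 1 · 2 = 2
  d = 73: 𝟙(73) · d(292/73) = 1 · 3 = 3
  d = 146: 𝟙(146) · d(292/146) = 1 · 2 = 2
  d = 292: 𝟙(292) · d(292/292) = 1 · 1 = 1
Summing: (𝟙 * d)(292) = 6 + 4 + 2 + 3 + 2 + 1 = 18.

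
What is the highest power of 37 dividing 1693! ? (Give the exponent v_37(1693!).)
v_37(1693!) = 46

Legendre's formula: v_p(n!) = Σ_{k ≥ 1} ⌊n / p^k⌋. For p = 37, n = 1693, the terms are:
  ⌊1693/37^1⌋ = ⌊1693/37⌋ = 45
  ⌊1693/37^2⌋ = ⌊1693/1369⌋ = 1
(the next term ⌊1693/37^3⌋ = 0, terminating the sum). Summing: v_37(1693!) = 45 + 1 = 46.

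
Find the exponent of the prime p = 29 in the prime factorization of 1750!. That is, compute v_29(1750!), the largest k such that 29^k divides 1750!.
v_29(1750!) = 62

Legendre's formula: v_p(n!) = Σ_{k ≥ 1} ⌊n / p^k⌋. For p = 29, n = 1750, the terms are:
  ⌊1750/29^1⌋ = ⌊1750/29⌋ = 60
  ⌊1750/29^2⌋ = ⌊1750/841⌋ = 2
(the next term ⌊1750/29^3⌋ = 0, terminating the sum). Summing: v_29(1750!) = 60 + 2 = 62.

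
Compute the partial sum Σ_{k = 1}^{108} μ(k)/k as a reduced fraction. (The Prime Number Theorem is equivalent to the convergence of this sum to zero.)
Σ μ(k)/k = -471587355397623908340013564541943736683/61104193276071414630466614650954086866535

Values of μ(k) for 1 ≤ k ≤ 108: μ(1) = 1, μ(2) = -1, μ(3) = -1, μ(5) = -1, μ(6) = 1, μ(7) = -1, μ(10) = 1, μ(11) = -1, μ(13) = -1, μ(14) = 1, μ(15) = 1, μ(17) = -1, μ(19) = -1, μ(21) = 1, μ(22) = 1, μ(23) = -1, μ(26) = 1, μ(29) = -1, μ(30) = -1, μ(31) = -1, μ(33) = 1, μ(34) = 1, μ(35) = 1, μ(37) = -1, μ(38) = 1, μ(39) = 1, μ(41) = -1, μ(42) = -1, μ(43) = -1, μ(46) = 1, μ(47) = -1, μ(51) = 1, μ(53) = -1, μ(55) = 1, μ(57) = 1, μ(58) = 1, μ(59) = -1, μ(61) = -1, μ(62) = 1, μ(65) = 1, μ(66) = -1, μ(67) = -1, μ(69) = 1, μ(70) = -1, μ(71) = -1, μ(73) = -1, μ(74) = 1, μ(77) = 1, μ(78) = -1, μ(79) = -1, μ(82) = 1, μ(83) = -1, μ(85) = 1, μ(86) = 1, μ(87) = 1, μ(89) = -1, μ(91) = 1, μ(93) = 1, μ(94) = 1, μ(95) = 1, μ(97) = -1, μ(101) = -1, μ(102) = -1, μ(103) = -1, μ(105) = -1, μ(106) = 1, μ(107) = -1, with μ = 0 on non-squarefree integers. Summing μ(k)/k for k where μ(k) ≠ 0 gives -471587355397623908340013564541943736683/61104193276071414630466614650954086866535 ≈ -0.0077. (PNT ⟺ this sum → 0 as n → ∞.)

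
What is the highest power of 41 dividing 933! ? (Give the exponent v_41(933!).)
v_41(933!) = 22

Legendre's formula: v_p(n!) = Σ_{k ≥ 1} ⌊n / p^k⌋. For p = 41, n = 933, the terms are:
  ⌊933/41^1⌋ = ⌊933/41⌋ = 22
(the next term ⌊933/41^2⌋ = 0, terminating the sum). Summing: v_41(933!) = 22 = 22.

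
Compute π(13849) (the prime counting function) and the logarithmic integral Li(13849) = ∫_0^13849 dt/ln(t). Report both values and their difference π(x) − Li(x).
π(13849) = 1636;  Li(13849) ≈ 1656.43;  π(x) − Li(x) ≈ -20.43.

Direct count of primes ≤ 13849 gives π(13849) = 1636. Numerical evaluation of the logarithmic integral gives Li(13849) ≈ 1656.43. The difference π(x) − Li(x) ≈ -20.43 is typically negative for small/moderate x (Li(x) overestimates), though Littlewood's theorem shows this sign changes infinitely often.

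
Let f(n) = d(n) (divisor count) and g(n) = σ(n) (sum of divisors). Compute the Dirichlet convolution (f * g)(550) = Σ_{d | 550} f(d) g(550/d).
(d * σ)(550) = 3220

Divisors of 550: [1, 2, 5, 10, 11, 22, 25, 50, 55, 110, 275, 550]. For each d | 550:
  d = 1: d(1) · σ(550/1) = 1 · 1116 = 1116
  d = 2: d(2) · σ(550/2) = 2 · 372 = 744
  d = 5: d(5) · σ(550/5) = 2 · 216 = 432
  d = 10: d(10) · σ(550/10) = 4 · 72 = 288
  d = 11: d(11) · σ(550/11) = 2 · 93 = 186
  d = 22: d(22) · σ(550/22) = 4 · 31 = 124
  d = 25: d(25) · σ(550/25) = 3 · 36 = 108
  d = 50: d(50) · σ(550/50) = 6 · 12 = 72
  d = 55: d(55) · σ(550/55) = 4 · 18 = 72
  d = 110: d(110) · σ(550/110) = 8 · 6 = 48
  d = 275: d(275) · σ(550/275) = 6 · 3 = 18
  d = 550: d(550) · σ(550/550) = 12 · 1 = 12
Summing: (d * σ)(550) = 1116 + 744 + 432 + 288 + 186 + 124 + 108 + 72 + 72 + 48 + 18 + 12 = 3220.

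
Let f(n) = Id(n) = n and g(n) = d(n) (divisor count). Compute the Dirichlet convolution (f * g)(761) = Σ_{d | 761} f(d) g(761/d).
(Id * d)(761) = 763

Divisors of 761: [1, 761]. For each d | 761:
  d = 1: Id(1) · d(761/1) = 1 · 2 = 2
  d = 761: Id(761) · d(761/761) = 761 · 1 = 761
Summing: (Id * d)(761) = 2 + 761 = 763.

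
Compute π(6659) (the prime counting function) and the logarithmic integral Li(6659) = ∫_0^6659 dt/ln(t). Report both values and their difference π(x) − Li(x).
π(6659) = 858;  Li(6659) ≈ 875.71;  π(x) − Li(x) ≈ -17.71.

Direct count of primes ≤ 6659 gives π(6659) = 858. Numerical evaluation of the logarithmic integral gives Li(6659) ≈ 875.71. The difference π(x) − Li(x) ≈ -17.71 is typically negative for small/moderate x (Li(x) overestimates), though Littlewood's theorem shows this sign changes infinitely often.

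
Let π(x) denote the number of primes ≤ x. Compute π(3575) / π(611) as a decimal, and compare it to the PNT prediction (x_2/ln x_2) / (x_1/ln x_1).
π(3575)/π(611) = 500/111 ≈ 4.5045;  PNT prediction ≈ 4.5877.

π(611) = 111 and π(3575) = 500, so π(3575)/π(611) ≈ 4.5045. The PNT-predicted ratio is (3575/ln(3575)) / (611/ln(611)) ≈ 4.5877. The two agree to within a few percent, as expected.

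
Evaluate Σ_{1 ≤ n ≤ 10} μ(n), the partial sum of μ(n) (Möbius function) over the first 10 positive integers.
Σ_{n ≤ 10} μ(n) = -1

Compute μ(n) for each 1 ≤ n ≤ 10: μ(1) = 1, μ(2) = -1, μ(3) = -1, μ(4) = 0, μ(5) = -1, μ(6) = 1, μ(7) = -1, μ(8) = 0, μ(9) = 0, μ(10) = 1. Summing all 10 values: -1. (Mertens function M(x) = Σ_{n ≤ x} μ(n); on average M(x) should be small (PNT ⟺ M(x) = o(x)).)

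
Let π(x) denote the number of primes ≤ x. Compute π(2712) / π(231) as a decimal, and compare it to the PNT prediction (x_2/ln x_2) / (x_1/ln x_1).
π(2712)/π(231) = 395/50 ≈ 7.9000;  PNT prediction ≈ 8.0825.

π(231) = 50 and π(2712) = 395, so π(2712)/π(231) ≈ 7.9000. The PNT-predicted ratio is (2712/ln(2712)) / (231/ln(231)) ≈ 8.0825. The two agree to within a few percent, as expected.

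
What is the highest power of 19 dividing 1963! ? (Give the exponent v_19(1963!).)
v_19(1963!) = 108

Legendre's formula: v_p(n!) = Σ_{k ≥ 1} ⌊n / p^k⌋. For p = 19, n = 1963, the terms are:
  ⌊1963/19^1⌋ = ⌊1963/19⌋ = 103
  ⌊1963/19^2⌋ = ⌊1963/361⌋ = 5
(the next term ⌊1963/19^3⌋ = 0, terminating the sum). Summing: v_19(1963!) = 103 + 5 = 108.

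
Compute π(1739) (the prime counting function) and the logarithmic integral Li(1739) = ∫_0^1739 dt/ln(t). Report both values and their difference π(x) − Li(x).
π(1739) = 270;  Li(1739) ≈ 280.16;  π(x) − Li(x) ≈ -10.16.

Direct count of primes ≤ 1739 gives π(1739) = 270. Numerical evaluation of the logarithmic integral gives Li(1739) ≈ 280.16. The difference π(x) − Li(x) ≈ -10.16 is typically negative for small/moderate x (Li(x) overestimates), though Littlewood's theorem shows this sign changes infinitely often.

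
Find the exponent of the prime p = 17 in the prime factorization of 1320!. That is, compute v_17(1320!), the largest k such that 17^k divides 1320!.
v_17(1320!) = 81

Legendre's formula: v_p(n!) = Σ_{k ≥ 1} ⌊n / p^k⌋. For p = 17, n = 1320, the terms are:
  ⌊1320/17^1⌋ = ⌊1320/17⌋ = 77
  ⌊1320/17^2⌋ = ⌊1320/289⌋ = 4
(the next term ⌊1320/17^3⌋ = 0, terminating the sum). Summing: v_17(1320!) = 77 + 4 = 81.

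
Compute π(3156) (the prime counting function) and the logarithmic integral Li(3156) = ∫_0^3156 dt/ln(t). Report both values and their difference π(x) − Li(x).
π(3156) = 446;  Li(3156) ≈ 462.18;  π(x) − Li(x) ≈ -16.18.

Direct count of primes ≤ 3156 gives π(3156) = 446. Numerical evaluation of the logarithmic integral gives Li(3156) ≈ 462.18. The difference π(x) − Li(x) ≈ -16.18 is typically negative for small/moderate x (Li(x) overestimates), though Littlewood's theorem shows this sign changes infinitely often.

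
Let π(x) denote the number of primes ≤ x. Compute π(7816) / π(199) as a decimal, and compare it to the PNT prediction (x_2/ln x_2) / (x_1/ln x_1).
π(7816)/π(199) = 987/46 ≈ 21.4565;  PNT prediction ≈ 23.1932.

π(199) = 46 and π(7816) = 987, so π(7816)/π(199) ≈ 21.4565. The PNT-predicted ratio is (7816/ln(7816)) / (199/ln(199)) ≈ 23.1932. The two agree to within a few percent, as expected.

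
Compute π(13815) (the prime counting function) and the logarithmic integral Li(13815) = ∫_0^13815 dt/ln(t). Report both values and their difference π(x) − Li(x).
π(13815) = 1633;  Li(13815) ≈ 1652.87;  π(x) − Li(x) ≈ -19.87.

Direct count of primes ≤ 13815 gives π(13815) = 1633. Numerical evaluation of the logarithmic integral gives Li(13815) ≈ 1652.87. The difference π(x) − Li(x) ≈ -19.87 is typically negative for small/moderate x (Li(x) overestimates), though Littlewood's theorem shows this sign changes infinitely often.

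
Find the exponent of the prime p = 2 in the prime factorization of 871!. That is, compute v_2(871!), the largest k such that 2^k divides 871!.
v_2(871!) = 864

Legendre's formula: v_p(n!) = Σ_{k ≥ 1} ⌊n / p^k⌋. For p = 2, n = 871, the terms are:
  ⌊871/2^1⌋ = ⌊871/2⌋ = 435
  ⌊871/2^2⌋ = ⌊871/4⌋ = 217
  ⌊871/2^3⌋ = ⌊871/8⌋ = 108
  ⌊871/2^4⌋ = ⌊871/16⌋ = 54
  ⌊871/2^5⌋ = ⌊871/32⌋ = 27
  ⌊871/2^6⌋ = ⌊871/64⌋ = 13
  ⌊871/2^7⌋ = ⌊871/128⌋ = 6
  ⌊871/2^8⌋ = ⌊871/256⌋ = 3
  ⌊871/2^9⌋ = ⌊871/512⌋ = 1
(the next term ⌊871/2^10⌋ = 0, terminating the sum). Summing: v_2(871!) = 435 + 217 + 108 + 54 + 27 + 13 + 6 + 3 + 1 = 864.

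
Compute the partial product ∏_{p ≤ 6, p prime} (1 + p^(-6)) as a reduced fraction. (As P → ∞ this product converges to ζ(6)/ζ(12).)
∏ = 7414537/7290000

The primes p ≤ 6 are [2, 3, 5]. For each, (1 + 1/p^6) = (p^6 + 1)/p^6. Multiplying these fractions over p ∈ [2, 3, 5] gives 7414537/7290000. (In the limit P → ∞ this tends to ζ(6)/ζ(12).)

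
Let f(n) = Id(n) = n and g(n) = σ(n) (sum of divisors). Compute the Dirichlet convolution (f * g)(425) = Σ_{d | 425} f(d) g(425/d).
(Id * σ)(425) = 3010

Divisors of 425: [1, 5, 17, 25, 85, 425]. For each d | 425:
  d = 1: Id(1) · σ(425/1) = 1 · 558 = 558
  d = 5: Id(5) · σ(425/5) = 5 · 108 = 540
  d = 17: Id(17) · σ(425/17) = 17 · 31 = 527
  d = 25: Id(25) · σ(425/25) = 25 · 18 = 450
  d = 85: Id(85) · σ(425/85) = 85 · 6 = 510
  d = 425: Id(425) · σ(425/425) = 425 · 1 = 425
Summing: (Id * σ)(425) = 558 + 540 + 527 + 450 + 510 + 425 = 3010.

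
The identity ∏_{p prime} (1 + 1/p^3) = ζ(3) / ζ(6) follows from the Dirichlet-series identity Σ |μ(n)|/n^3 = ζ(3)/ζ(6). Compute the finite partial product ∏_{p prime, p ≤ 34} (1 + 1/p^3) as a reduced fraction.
∏ = 123276368443014873612288/104343309932640260237195

The primes p ≤ 34 are [2, 3, 5, 7, 11, 13, 17, 19, 23, 29, 31]. For each, (1 + 1/p^3) = (p^3 + 1)/p^3. Multiplying these fractions over p ∈ [2, 3, 5, 7, 11, 13, 17, 19, 23, 29, 31] gives 123276368443014873612288/104343309932640260237195. (In the limit P → ∞ this tends to ζ(3)/ζ(6).)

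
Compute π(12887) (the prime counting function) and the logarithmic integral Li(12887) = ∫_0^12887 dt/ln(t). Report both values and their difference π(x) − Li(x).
π(12887) = 1532;  Li(12887) ≈ 1555.17;  π(x) − Li(x) ≈ -23.17.

Direct count of primes ≤ 12887 gives π(12887) = 1532. Numerical evaluation of the logarithmic integral gives Li(12887) ≈ 1555.17. The difference π(x) − Li(x) ≈ -23.17 is typically negative for small/moderate x (Li(x) overestimates), though Littlewood's theorem shows this sign changes infinitely often.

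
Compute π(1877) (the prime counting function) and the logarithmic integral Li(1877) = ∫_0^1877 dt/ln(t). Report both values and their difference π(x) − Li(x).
π(1877) = 288;  Li(1877) ≈ 298.56;  π(x) − Li(x) ≈ -10.56.

Direct count of primes ≤ 1877 gives π(1877) = 288. Numerical evaluation of the logarithmic integral gives Li(1877) ≈ 298.56. The difference π(x) − Li(x) ≈ -10.56 is typically negative for small/moderate x (Li(x) overestimates), though Littlewood's theorem shows this sign changes infinitely often.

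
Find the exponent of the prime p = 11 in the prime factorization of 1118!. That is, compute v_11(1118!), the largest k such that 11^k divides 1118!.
v_11(1118!) = 110

Legendre's formula: v_p(n!) = Σ_{k ≥ 1} ⌊n / p^k⌋. For p = 11, n = 1118, the terms are:
  ⌊1118/11^1⌋ = ⌊1118/11⌋ = 101
  ⌊1118/11^2⌋ = ⌊1118/121⌋ = 9
(the next term ⌊1118/11^3⌋ = 0, terminating the sum). Summing: v_11(1118!) = 101 + 9 = 110.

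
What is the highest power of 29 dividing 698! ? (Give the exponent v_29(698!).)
v_29(698!) = 24

Legendre's formula: v_p(n!) = Σ_{k ≥ 1} ⌊n / p^k⌋. For p = 29, n = 698, the terms are:
  ⌊698/29^1⌋ = ⌊698/29⌋ = 24
(the next term ⌊698/29^2⌋ = 0, terminating the sum). Summing: v_29(698!) = 24 = 24.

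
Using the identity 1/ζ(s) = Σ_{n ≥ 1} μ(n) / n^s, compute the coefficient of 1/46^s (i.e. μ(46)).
μ(46) = 1

Factor n = 46 = 2 · 23. μ(n) = 0 if any exponent ≥ 2 (not squarefree); otherwise μ(n) = (−1)^{ω(n)} where ω(n) is the number of distinct prime factors. Applying: μ(46) = 1.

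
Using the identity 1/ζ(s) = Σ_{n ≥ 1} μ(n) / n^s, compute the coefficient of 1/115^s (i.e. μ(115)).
μ(115) = 1

Factor n = 115 = 5 · 23. μ(n) = 0 if any exponent ≥ 2 (not squarefree); otherwise μ(n) = (−1)^{ω(n)} where ω(n) is the number of distinct prime factors. Applying: μ(115) = 1.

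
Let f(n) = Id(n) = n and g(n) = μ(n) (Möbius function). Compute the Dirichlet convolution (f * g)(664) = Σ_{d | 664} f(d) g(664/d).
(Id * μ)(664) = 328

Divisors of 664: [1, 2, 4, 8, 83, 166, 332, 664]. For each d | 664:
  d = 1: Id(1) · μ(664/1) = 1 · 0 = 0
  d = 2: Id(2) · μ(664/2) = 2 · 0 = 0
  d = 4: Id(4) · μ(664/4) = 4 · 1 = 4
  d = 8: Id(8) · μ(664/8) = 8 · -1 = -8
  d = 83: Id(83) · μ(664/83) = 83 · 0 = 0
  d = 166: Id(166) · μ(664/166) = 166 · 0 = 0
  d = 332: Id(332) · μ(664/332) = 332 · -1 = -332
  d = 664: Id(664) · μ(664/664) = 664 · 1 = 664
Summing: (Id * μ)(664) = 0 + 0 + 4 + -8 + 0 + 0 + -332 + 664 = 328.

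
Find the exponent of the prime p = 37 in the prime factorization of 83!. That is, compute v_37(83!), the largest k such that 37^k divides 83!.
v_37(83!) = 2

Legendre's formula: v_p(n!) = Σ_{k ≥ 1} ⌊n / p^k⌋. For p = 37, n = 83, the terms are:
  ⌊83/37^1⌋ = ⌊83/37⌋ = 2
(the next term ⌊83/37^2⌋ = 0, terminating the sum). Summing: v_37(83!) = 2 = 2.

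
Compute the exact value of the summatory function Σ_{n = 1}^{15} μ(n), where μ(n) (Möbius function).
Σ_{n ≤ 15} μ(n) = -1

Compute μ(n) for each 1 ≤ n ≤ 15: μ(1) = 1, μ(2) = -1, μ(3) = -1, μ(4) = 0, μ(5) = -1, μ(6) = 1, μ(7) = -1, μ(8) = 0, μ(9) = 0, μ(10) = 1, μ(11) = -1, μ(12) = 0, μ(13) = -1, μ(14) = 1, μ(15) = 1. Summing all 15 values: -1. (Mertens function M(x) = Σ_{n ≤ x} μ(n); on average M(x) should be small (PNT ⟺ M(x) = o(x)).)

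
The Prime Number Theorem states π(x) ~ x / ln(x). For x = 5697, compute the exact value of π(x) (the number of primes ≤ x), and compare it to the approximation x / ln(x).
π(5697) = 750;  x/ln(x) ≈ 658.79;  relative error ≈ 12.16%.

Directly count primes up to 5697: π(5697) = 750. The PNT approximation gives 5697/ln(5697) ≈ 5697/8.64769 ≈ 658.79. Relative error (π(x) − x/ln(x)) / π(x) ≈ 12.16%; the approximation is known to undercount slightly (Li(x) is a better estimate).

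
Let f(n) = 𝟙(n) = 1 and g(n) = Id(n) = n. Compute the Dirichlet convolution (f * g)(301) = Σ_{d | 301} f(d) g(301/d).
(𝟙 * Id)(301) = 352

Divisors of 301: [1, 7, 43, 301]. For each d | 301:
  d = 1: 𝟙(1) · Id(301/1) = 1 · 301 = 301
  d = 7: 𝟙(7) · Id(301/7) = 1 · 43 = 43
  d = 43: 𝟙(43) · Id(301/43) = 1 · 7 = 7
  d = 301: 𝟙(301) · Id(301/301) = 1 · 1 = 1
Summing: (𝟙 * Id)(301) = 301 + 43 + 7 + 1 = 352.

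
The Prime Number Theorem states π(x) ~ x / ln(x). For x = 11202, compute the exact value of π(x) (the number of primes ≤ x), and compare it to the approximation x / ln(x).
π(11202) = 1356;  x/ln(x) ≈ 1201.44;  relative error ≈ 11.40%.

Directly count primes up to 11202: π(11202) = 1356. The PNT approximation gives 11202/ln(11202) ≈ 11202/9.32385 ≈ 1201.44. Relative error (π(x) − x/ln(x)) / π(x) ≈ 11.40%; the approximation is known to undercount slightly (Li(x) is a better estimate).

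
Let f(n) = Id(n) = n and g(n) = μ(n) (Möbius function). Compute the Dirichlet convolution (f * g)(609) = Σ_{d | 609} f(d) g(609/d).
(Id * μ)(609) = 336

Divisors of 609: [1, 3, 7, 21, 29, 87, 203, 609]. For each d | 609:
  d = 1: Id(1) · μ(609/1) = 1 · -1 = -1
  d = 3: Id(3) · μ(609/3) = 3 · 1 = 3
  d = 7: Id(7) · μ(609/7) = 7 · 1 = 7
  d = 21: Id(21) · μ(609/21) = 21 · -1 = -21
  d = 29: Id(29) · μ(609/29) = 29 · 1 = 29
  d = 87: Id(87) · μ(609/87) = 87 · -1 = -87
  d = 203: Id(203) · μ(609/203) = 203 · -1 = -203
  d = 609: Id(609) · μ(609/609) = 609 · 1 = 609
Summing: (Id * μ)(609) = -1 + 3 + 7 + -21 + 29 + -87 + -203 + 609 = 336.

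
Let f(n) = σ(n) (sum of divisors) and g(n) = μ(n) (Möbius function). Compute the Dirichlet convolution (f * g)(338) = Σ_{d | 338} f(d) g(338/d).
(σ * μ)(338) = 338

Divisors of 338: [1, 2, 13, 26, 169, 338]. For each d | 338:
  d = 1: σ(1) · μ(338/1) = 1 · 0 = 0
  d = 2: σ(2) · μ(338/2) = 3 · 0 = 0
  d = 13: σ(13) · μ(338/13) = 14 · 1 = 14
  d = 26: σ(26) · μ(338/26) = 42 · -1 = -42
  d = 169: σ(169) · μ(338/169) = 183 · -1 = -183
  d = 338: σ(338) · μ(338/338) = 549 · 1 = 549
Summing: (σ * μ)(338) = 0 + 0 + 14 + -42 + -183 + 549 = 338.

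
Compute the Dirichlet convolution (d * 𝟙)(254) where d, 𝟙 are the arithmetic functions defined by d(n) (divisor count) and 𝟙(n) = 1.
(d * 𝟙)(254) = 9

Divisors of 254: [1, 2, 127, 254]. For each d | 254:
  d = 1: d(1) · 𝟙(254/1) = 1 · 1 = 1
  d = 2: d(2) · 𝟙(254/2) = 2 · 1 = 2
  d = 127: d(127) · 𝟙(254/127) = 2 · 1 = 2
  d = 254: d(254) · 𝟙(254/254) = 4 · 1 = 4
Summing: (d * 𝟙)(254) = 1 + 2 + 2 + 4 = 9.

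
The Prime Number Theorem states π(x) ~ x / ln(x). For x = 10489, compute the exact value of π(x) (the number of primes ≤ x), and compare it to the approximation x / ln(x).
π(10489) = 1283;  x/ln(x) ≈ 1132.96;  relative error ≈ 11.69%.

Directly count primes up to 10489: π(10489) = 1283. The PNT approximation gives 10489/ln(10489) ≈ 10489/9.25808 ≈ 1132.96. Relative error (π(x) − x/ln(x)) / π(x) ≈ 11.69%; the approximation is known to undercount slightly (Li(x) is a better estimate).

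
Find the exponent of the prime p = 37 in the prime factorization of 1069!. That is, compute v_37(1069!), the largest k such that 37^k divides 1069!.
v_37(1069!) = 28

Legendre's formula: v_p(n!) = Σ_{k ≥ 1} ⌊n / p^k⌋. For p = 37, n = 1069, the terms are:
  ⌊1069/37^1⌋ = ⌊1069/37⌋ = 28
(the next term ⌊1069/37^2⌋ = 0, terminating the sum). Summing: v_37(1069!) = 28 = 28.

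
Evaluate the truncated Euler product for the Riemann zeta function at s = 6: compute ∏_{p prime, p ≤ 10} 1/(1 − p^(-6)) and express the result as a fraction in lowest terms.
∏ = 5359375/5268016

The primes p ≤ 10 are [2, 3, 5, 7]. For each prime, (1 − 1/p^6)^(-1) = p^6 / (p^6 − 1). The product is (1 − 1/2^6)^(-1), (1 − 1/3^6)^(-1), (1 − 1/5^6)^(-1), (1 − 1/7^6)^(-1) = ∏ p^6 / (p^6 − 1) = 5359375/5268016.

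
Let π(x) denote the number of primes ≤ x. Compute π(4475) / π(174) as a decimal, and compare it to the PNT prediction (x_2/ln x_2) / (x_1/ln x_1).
π(4475)/π(174) = 607/40 ≈ 15.1750;  PNT prediction ≈ 15.7838.

π(174) = 40 and π(4475) = 607, so π(4475)/π(174) ≈ 15.1750. The PNT-predicted ratio is (4475/ln(4475)) / (174/ln(174)) ≈ 15.7838. The two agree to within a few percent, as expected.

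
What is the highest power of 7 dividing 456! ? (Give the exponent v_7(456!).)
v_7(456!) = 75

Legendre's formula: v_p(n!) = Σ_{k ≥ 1} ⌊n / p^k⌋. For p = 7, n = 456, the terms are:
  ⌊456/7^1⌋ = ⌊456/7⌋ = 65
  ⌊456/7^2⌋ = ⌊456/49⌋ = 9
  ⌊456/7^3⌋ = ⌊456/343⌋ = 1
(the next term ⌊456/7^4⌋ = 0, terminating the sum). Summing: v_7(456!) = 65 + 9 + 1 = 75.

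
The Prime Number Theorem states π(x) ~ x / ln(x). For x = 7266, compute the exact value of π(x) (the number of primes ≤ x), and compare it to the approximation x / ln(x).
π(7266) = 928;  x/ln(x) ≈ 817.23;  relative error ≈ 11.94%.

Directly count primes up to 7266: π(7266) = 928. The PNT approximation gives 7266/ln(7266) ≈ 7266/8.89096 ≈ 817.23. Relative error (π(x) − x/ln(x)) / π(x) ≈ 11.94%; the approximation is known to undercount slightly (Li(x) is a better estimate).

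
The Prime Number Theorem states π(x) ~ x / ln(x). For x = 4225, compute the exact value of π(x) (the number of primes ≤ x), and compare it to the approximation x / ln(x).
π(4225) = 578;  x/ln(x) ≈ 506.06;  relative error ≈ 12.45%.

Directly count primes up to 4225: π(4225) = 578. The PNT approximation gives 4225/ln(4225) ≈ 4225/8.34877 ≈ 506.06. Relative error (π(x) − x/ln(x)) / π(x) ≈ 12.45%; the approximation is known to undercount slightly (Li(x) is a better estimate).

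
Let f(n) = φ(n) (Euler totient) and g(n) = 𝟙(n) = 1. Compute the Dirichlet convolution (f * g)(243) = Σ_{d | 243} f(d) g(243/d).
(φ * 𝟙)(243) = 243

Divisors of 243: [1, 3, 9, 27, 81, 243]. For each d | 243:
  d = 1: φ(1) · 𝟙(243/1) = 1 · 1 = 1
  d = 3: φ(3) · 𝟙(243/3) = 2 · 1 = 2
  d = 9: φ(9) · 𝟙(243/9) = 6 · 1 = 6
  d = 27: φ(27) · 𝟙(243/27) = 18 · 1 = 18
  d = 81: φ(81) · 𝟙(243/81) = 54 · 1 = 54
  d = 243: φ(243) · 𝟙(243/243) = 162 · 1 = 162
Summing: (φ * 𝟙)(243) = 1 + 2 + 6 + 18 + 54 + 162 = 243.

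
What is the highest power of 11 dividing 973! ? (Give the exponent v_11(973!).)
v_11(973!) = 96

Legendre's formula: v_p(n!) = Σ_{k ≥ 1} ⌊n / p^k⌋. For p = 11, n = 973, the terms are:
  ⌊973/11^1⌋ = ⌊973/11⌋ = 88
  ⌊973/11^2⌋ = ⌊973/121⌋ = 8
(the next term ⌊973/11^3⌋ = 0, terminating the sum). Summing: v_11(973!) = 88 + 8 = 96.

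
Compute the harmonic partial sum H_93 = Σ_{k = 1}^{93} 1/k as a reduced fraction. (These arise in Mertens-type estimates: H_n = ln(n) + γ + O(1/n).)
H_93 = 3676622671662732154792749821908124918261/718766754945489455304472257065075294400

Direct summation: H_93 = 1 + 1/2 + ... + 1/93. The least common denominator is lcm(1, ..., 93) = 718766754945489455304472257065075294400; over this denominator the numerator is 718766754945489455304472257065075294400 + 359383377472744727652236128532537647200 + 239588918315163151768157419021691764800 + 179691688736372363826118064266268823600 + 143753350989097891060894451413015058880 + 119794459157581575884078709510845882400 + 102680964992212779329210322437867899200 + 89845844368186181913059032133134411800 + 79862972771721050589385806340563921600 + 71876675494548945530447225706507529440 + 65342432267771768664042932460461390400 + 59897229578790787942039354755422941200 + 55289750380422265792651712081928868800 + 51340482496106389664605161218933949600 + 47917783663032630353631483804338352960 + 44922922184093090956529516066567205900 + 42280397349734673841439544533239723200 + 39931486385860525294692903170281960800 + 37829829207657339752866960898161857600 + 35938337747274472765223612853253764720 + 34226988330737593109736774145955966400 + 32671216133885884332021466230230695200 + 31250728475890845882803141611525012800 + 29948614789395393971019677377711470600 + 28750670197819578212178890282603011776 + 27644875190211132896325856040964434400 + 26620990923907016863128602113521307200 + 25670241248053194832302580609466974800 + 24785060515361705355326629553968113600 + 23958891831516315176815741902169176480 + 23186024353080305009821685711776622400 + 22461461092046545478264758033283602950 + 21780810755923922888014310820153796800 + 21140198674867336920719772266619861600 + 20536192998442555865842064487573579840 + 19965743192930262647346451585140980400 + 19426128512040255548769520461218251200 + 18914914603828669876433480449080928800 + 18429916793474088597550570693976289600 + 17969168873637236382611806426626882360 + 17530896462085108665962737977196958400 + 17113494165368796554868387072977983200 + 16715505928964871053592378071280820800 + 16335608066942942166010733115115347600 + 15972594554344210117877161268112784320 + 15625364237945422941401570805762506400 + 15292909679691265006478133129044155200 + 14974307394697696985509838688855735300 + 14668709284601825618458617491123985600 + 14375335098909789106089445141301505888 + 14093465783244891280479848177746574400 + 13822437595105566448162928020482217200 + 13561636885763951986876835038963684800 + 13310495461953508431564301056760653600 + 13068486453554353732808586492092278080 + 12835120624026597416151290304733487400 + 12609943069219113250955653632720619200 + 12392530257680852677663314776984056800 + 12182487371957448394991055204492801600 + 11979445915758157588407870951084588240 + 11783061556483433693515938640411070400 + 11593012176540152504910842855888311200 + 11408996110245864369912258048651988800 + 11230730546023272739132379016641801475 + 11057950076084453158530342416385773760 + 10890405377961961444007155410076898400 + 10727862014111782914992123239777243200 + 10570099337433668460359886133309930800 + 10416909491963615294267713870508337600 + 10268096499221277932921032243786789920 + 10123475421767457116964397986832046400 + 9982871596465131323673225792570490200 + 9846119930760129524718798041987332800 + 9713064256020127774384760230609125600 + 9583556732606526070726296760867670592 + 9457457301914334938216740224540464400 + 9334633181110252666291847494351627200 + 9214958396737044298775285346988144800 + 9098313353740372851955345026140193600 + 8984584436818618191305903213313441180 + 8873663641302338954376200704507102400 + 8765448231042554332981368988598479200 + 8659840421029993437403280205603316800 + 8556747082684398277434193536488991600 + 8456079469946934768287908906647944640 + 8357752964482435526796189035640410400 + 8261686838453901785108876517989371200 + 8167804033471471083005366557557673800 + 8076030954443701744994070304101969600 + 7986297277172105058938580634056392160 + 7898535768631752256093101725989838400 + 7812682118972711470700785402881253200 + 7728674784360101669940561903925540800 = 3676622671662732154792749821908124918261, so H_93 = 3676622671662732154792749821908124918261/718766754945489455304472257065075294400 (already in lowest terms) ≈ 5.11518. (The PNT-adjacent estimate ln(93) + γ ≈ 5.10982 matches within O(1/n).)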